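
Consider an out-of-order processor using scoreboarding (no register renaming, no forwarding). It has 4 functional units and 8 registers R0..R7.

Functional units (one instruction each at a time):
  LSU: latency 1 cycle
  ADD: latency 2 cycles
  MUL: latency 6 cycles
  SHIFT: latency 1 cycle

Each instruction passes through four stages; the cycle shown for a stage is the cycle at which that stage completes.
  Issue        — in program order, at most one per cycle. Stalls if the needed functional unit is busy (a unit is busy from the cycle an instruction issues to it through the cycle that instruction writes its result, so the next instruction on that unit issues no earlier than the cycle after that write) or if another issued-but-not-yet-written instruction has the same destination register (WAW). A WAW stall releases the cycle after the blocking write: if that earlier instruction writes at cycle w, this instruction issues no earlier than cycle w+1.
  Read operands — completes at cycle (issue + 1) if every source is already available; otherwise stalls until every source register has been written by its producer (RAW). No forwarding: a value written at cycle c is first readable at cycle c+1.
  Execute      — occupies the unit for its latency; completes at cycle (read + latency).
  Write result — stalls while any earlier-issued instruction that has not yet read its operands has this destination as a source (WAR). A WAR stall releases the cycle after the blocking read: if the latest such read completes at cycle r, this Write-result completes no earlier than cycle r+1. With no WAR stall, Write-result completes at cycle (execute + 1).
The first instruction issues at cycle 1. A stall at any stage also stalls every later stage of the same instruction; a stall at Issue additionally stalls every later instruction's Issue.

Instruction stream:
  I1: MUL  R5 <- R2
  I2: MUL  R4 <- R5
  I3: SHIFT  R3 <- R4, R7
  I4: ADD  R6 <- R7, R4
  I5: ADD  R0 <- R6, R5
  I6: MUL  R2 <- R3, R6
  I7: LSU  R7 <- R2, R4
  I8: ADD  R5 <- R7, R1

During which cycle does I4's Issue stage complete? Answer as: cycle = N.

I1: IS=1 RO=2 EX=8 WR=9
I2: IS=10 RO=11 EX=17 WR=18  [struct: MUL busy until I1 writes@9]
I3: IS=11 RO=19 EX=20 WR=21  [RAW R4: wait I2 write@18]
I4: IS=12 RO=19 EX=21 WR=22  [RAW R4: wait I2 write@18]
I5: IS=23 RO=24 EX=26 WR=27  [struct: ADD busy until I4 writes@22]
I6: IS=24 RO=25 EX=31 WR=32
I7: IS=25 RO=33 EX=34 WR=35  [RAW R2: wait I6 write@32]
I8: IS=28 RO=36 EX=38 WR=39  [struct: ADD busy until I5 writes@27; RAW R7: wait I7 write@35]

cycle = 12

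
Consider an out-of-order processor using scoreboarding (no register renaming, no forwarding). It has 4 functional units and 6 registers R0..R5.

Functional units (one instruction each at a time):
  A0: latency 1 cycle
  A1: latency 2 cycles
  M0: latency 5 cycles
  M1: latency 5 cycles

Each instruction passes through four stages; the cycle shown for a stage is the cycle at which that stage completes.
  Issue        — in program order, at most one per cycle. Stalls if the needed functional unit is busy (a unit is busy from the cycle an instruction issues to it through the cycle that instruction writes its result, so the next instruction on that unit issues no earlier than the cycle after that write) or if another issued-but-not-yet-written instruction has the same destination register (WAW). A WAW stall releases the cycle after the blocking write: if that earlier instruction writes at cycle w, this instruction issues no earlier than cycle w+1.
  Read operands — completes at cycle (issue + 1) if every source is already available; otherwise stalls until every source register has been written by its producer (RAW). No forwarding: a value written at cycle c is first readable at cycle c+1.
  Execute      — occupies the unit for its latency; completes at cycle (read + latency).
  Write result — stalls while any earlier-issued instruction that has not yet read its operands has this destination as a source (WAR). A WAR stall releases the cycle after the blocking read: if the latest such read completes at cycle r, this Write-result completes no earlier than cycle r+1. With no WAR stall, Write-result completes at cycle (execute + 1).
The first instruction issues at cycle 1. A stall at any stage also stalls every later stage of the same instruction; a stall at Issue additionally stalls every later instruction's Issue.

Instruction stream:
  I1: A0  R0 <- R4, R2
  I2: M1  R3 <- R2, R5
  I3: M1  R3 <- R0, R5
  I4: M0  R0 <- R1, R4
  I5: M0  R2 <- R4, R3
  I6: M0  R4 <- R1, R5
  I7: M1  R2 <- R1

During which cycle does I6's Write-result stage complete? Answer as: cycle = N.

t=1  I1 issues→A0
t=2  I1 reads · I2 issues→M1
t=3  I1 exec-done · I2 reads
t=4  I1 writes R0
t=8  I2 exec-done
t=9  I2 writes R3
t=10  I3 issues→M1
t=11  I3 reads · I4 issues→M0
t=12  I4 reads
t=16  I3 exec-done
t=17  I3 writes R3 · I4 exec-done
t=18  I4 writes R0
t=19  I5 issues→M0
t=20  I5 reads
t=25  I5 exec-done
t=26  I5 writes R2
t=27  I6 issues→M0
t=28  I6 reads · I7 issues→M1
t=29  I7 reads
t=33  I6 exec-done
t=34  I6 writes R4 · I7 exec-done
t=35  I7 writes R2

cycle = 34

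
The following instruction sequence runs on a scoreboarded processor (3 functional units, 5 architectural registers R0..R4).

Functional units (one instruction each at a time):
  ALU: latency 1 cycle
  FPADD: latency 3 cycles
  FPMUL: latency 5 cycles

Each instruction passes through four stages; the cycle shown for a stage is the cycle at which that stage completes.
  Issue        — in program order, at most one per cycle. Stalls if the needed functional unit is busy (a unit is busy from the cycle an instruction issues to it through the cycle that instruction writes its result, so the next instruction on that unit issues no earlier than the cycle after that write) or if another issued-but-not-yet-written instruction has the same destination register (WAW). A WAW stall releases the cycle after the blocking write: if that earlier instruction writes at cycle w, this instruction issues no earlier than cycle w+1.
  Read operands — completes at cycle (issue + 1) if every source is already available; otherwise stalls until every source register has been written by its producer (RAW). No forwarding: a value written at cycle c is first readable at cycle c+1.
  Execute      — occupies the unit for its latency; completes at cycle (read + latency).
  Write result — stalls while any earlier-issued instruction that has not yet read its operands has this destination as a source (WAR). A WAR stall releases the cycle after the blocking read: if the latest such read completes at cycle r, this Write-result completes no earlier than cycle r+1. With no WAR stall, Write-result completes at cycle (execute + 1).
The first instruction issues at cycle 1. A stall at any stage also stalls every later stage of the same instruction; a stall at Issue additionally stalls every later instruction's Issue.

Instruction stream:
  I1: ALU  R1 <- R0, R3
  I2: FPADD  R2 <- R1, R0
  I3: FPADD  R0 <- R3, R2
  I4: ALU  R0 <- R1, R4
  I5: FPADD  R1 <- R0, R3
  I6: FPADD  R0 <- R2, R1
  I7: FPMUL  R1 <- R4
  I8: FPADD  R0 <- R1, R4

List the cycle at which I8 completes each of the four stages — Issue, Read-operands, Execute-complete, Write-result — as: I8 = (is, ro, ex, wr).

I8 = (31, 34, 37, 38)

[I1] 1/2/3/4
[I2] 2/5/8/9  (RAW R1: wait I1 write@4)
[I3] 10/11/14/15  (struct: FPADD busy until I2 writes@9)
[I4] 16/17/18/19  (WAW R0: wait I3 write@15)
[I5] 17/20/23/24  (RAW R0: wait I4 write@19)
[I6] 25/26/29/30  (struct: FPADD busy until I5 writes@24)
[I7] 26/27/32/33
[I8] 31/34/37/38  (struct: FPADD busy until I6 writes@30; RAW R1: wait I7 write@33)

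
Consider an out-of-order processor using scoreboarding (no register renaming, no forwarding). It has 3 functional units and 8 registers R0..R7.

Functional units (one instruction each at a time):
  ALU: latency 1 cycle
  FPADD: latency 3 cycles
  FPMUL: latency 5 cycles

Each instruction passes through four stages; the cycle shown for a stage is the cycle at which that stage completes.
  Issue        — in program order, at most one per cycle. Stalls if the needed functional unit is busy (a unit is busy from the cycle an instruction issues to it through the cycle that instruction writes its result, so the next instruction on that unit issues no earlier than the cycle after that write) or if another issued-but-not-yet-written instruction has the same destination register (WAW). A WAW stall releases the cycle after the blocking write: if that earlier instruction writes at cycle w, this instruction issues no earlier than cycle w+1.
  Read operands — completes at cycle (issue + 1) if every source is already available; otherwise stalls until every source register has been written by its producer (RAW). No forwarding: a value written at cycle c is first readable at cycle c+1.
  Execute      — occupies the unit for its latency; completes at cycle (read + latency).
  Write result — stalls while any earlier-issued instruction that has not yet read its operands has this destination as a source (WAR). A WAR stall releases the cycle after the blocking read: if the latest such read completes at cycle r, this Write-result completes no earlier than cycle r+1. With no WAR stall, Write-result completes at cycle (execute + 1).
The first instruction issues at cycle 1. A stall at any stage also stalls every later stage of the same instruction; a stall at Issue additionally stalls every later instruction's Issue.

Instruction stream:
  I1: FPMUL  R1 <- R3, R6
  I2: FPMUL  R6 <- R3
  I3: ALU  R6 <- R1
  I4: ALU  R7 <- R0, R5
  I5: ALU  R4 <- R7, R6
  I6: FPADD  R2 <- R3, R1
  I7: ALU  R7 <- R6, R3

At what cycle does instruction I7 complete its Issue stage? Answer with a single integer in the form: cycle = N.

cycle = 29

c1: I1 issues→FPMUL
c2: I1 reads
c7: I1 exec-done
c8: I1 writes R1
c9: I2 issues→FPMUL
c10: I2 reads
c15: I2 exec-done
c16: I2 writes R6
c17: I3 issues→ALU
c18: I3 reads
c19: I3 exec-done
c20: I3 writes R6
c21: I4 issues→ALU
c22: I4 reads
c23: I4 exec-done
c24: I4 writes R7
c25: I5 issues→ALU
c26: I5 reads · I6 issues→FPADD
c27: I5 exec-done · I6 reads
c28: I5 writes R4
c29: I7 issues→ALU
c30: I6 exec-done · I7 reads
c31: I6 writes R2 · I7 exec-done
c32: I7 writes R7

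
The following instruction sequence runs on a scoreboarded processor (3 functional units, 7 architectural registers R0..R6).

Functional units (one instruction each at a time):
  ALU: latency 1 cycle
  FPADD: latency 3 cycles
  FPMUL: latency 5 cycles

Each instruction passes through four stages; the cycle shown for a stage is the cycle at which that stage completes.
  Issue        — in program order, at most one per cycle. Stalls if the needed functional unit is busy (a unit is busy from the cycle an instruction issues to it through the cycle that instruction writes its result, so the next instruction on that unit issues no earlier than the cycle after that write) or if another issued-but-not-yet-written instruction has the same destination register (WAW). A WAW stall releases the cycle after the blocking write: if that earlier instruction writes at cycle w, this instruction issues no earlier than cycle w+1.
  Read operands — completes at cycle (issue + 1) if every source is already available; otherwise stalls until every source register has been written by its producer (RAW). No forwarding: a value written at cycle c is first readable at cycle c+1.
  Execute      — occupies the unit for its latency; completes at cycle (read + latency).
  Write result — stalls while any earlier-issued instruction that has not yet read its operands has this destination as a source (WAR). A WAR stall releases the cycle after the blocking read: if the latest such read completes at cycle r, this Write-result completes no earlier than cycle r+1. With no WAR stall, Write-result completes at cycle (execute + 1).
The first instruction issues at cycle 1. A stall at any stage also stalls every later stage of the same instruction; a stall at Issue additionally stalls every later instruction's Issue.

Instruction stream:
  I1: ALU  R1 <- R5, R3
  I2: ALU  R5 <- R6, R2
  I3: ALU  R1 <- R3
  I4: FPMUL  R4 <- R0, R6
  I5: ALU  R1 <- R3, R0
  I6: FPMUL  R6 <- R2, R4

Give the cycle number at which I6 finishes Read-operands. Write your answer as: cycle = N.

[I1] 1/2/3/4
[I2] 5/6/7/8  (struct: ALU busy until I1 writes@4)
[I3] 9/10/11/12  (struct: ALU busy until I2 writes@8)
[I4] 10/11/16/17
[I5] 13/14/15/16  (struct: ALU busy until I3 writes@12)
[I6] 18/19/24/25  (struct: FPMUL busy until I4 writes@17)

cycle = 19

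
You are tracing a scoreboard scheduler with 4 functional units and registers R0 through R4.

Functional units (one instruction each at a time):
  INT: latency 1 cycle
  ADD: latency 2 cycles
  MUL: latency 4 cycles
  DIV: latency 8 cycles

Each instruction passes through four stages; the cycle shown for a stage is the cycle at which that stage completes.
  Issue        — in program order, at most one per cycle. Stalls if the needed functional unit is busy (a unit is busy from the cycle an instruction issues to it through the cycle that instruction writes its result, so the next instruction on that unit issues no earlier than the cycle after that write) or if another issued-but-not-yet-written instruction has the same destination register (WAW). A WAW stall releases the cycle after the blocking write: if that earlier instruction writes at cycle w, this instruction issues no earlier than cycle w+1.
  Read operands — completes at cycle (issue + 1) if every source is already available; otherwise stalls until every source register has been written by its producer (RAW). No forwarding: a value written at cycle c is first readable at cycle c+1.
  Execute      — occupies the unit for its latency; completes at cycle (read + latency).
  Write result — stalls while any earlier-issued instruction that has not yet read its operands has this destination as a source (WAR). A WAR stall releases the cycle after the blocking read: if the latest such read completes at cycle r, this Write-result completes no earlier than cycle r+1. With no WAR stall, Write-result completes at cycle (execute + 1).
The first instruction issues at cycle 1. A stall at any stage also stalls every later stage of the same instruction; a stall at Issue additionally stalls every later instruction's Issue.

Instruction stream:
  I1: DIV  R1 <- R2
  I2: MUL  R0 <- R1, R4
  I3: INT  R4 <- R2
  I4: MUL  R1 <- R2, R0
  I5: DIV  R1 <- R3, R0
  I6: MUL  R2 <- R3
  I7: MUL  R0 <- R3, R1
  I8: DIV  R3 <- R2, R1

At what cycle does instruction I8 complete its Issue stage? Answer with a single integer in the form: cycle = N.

[I1] 1/2/10/11
[I2] 2/12/16/17  (RAW R1: wait I1 write@11)
[I3] 3/4/5/13  (WAR R4: wait I2 read@12)
[I4] 18/19/23/24  (struct: MUL busy until I2 writes@17)
[I5] 25/26/34/35  (WAW R1: wait I4 write@24)
[I6] 26/27/31/32
[I7] 33/36/40/41  (struct: MUL busy until I6 writes@32; RAW R1: wait I5 write@35)
[I8] 36/37/45/46  (struct: DIV busy until I5 writes@35)

cycle = 36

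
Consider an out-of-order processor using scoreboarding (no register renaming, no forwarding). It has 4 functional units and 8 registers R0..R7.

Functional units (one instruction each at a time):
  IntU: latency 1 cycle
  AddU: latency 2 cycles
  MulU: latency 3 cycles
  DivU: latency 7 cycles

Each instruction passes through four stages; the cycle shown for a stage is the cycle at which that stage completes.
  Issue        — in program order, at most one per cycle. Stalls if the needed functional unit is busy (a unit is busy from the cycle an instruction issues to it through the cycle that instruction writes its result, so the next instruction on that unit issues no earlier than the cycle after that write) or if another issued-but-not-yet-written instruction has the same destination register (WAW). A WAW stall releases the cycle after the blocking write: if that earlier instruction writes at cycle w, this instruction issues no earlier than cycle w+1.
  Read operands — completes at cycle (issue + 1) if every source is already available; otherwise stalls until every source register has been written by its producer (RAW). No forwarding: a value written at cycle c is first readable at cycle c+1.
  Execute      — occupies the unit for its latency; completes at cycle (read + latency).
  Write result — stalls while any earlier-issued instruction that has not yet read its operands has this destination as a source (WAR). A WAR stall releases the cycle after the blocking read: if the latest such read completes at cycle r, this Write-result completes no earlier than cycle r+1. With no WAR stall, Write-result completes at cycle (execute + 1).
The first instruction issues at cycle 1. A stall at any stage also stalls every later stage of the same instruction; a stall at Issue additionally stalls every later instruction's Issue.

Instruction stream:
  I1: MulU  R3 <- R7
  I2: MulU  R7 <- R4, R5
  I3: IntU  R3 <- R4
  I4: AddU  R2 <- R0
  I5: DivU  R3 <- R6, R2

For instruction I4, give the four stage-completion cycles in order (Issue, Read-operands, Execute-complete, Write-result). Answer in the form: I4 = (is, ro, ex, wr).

I4 = (9, 10, 12, 13)

cycle 1: issue I1 (MulU)
cycle 2: I1 read-ops
cycle 5: I1 finished on MulU
cycle 6: I1→R3
cycle 7: issue I2 (MulU)
cycle 8: I2 read-ops; issue I3 (IntU)
cycle 9: I3 read-ops; issue I4 (AddU)
cycle 10: I3 finished on IntU; I4 read-ops
cycle 11: I2 finished on MulU; I3→R3
cycle 12: I2→R7; I4 finished on AddU; issue I5 (DivU)
cycle 13: I4→R2
cycle 14: I5 read-ops
cycle 21: I5 finished on DivU
cycle 22: I5→R3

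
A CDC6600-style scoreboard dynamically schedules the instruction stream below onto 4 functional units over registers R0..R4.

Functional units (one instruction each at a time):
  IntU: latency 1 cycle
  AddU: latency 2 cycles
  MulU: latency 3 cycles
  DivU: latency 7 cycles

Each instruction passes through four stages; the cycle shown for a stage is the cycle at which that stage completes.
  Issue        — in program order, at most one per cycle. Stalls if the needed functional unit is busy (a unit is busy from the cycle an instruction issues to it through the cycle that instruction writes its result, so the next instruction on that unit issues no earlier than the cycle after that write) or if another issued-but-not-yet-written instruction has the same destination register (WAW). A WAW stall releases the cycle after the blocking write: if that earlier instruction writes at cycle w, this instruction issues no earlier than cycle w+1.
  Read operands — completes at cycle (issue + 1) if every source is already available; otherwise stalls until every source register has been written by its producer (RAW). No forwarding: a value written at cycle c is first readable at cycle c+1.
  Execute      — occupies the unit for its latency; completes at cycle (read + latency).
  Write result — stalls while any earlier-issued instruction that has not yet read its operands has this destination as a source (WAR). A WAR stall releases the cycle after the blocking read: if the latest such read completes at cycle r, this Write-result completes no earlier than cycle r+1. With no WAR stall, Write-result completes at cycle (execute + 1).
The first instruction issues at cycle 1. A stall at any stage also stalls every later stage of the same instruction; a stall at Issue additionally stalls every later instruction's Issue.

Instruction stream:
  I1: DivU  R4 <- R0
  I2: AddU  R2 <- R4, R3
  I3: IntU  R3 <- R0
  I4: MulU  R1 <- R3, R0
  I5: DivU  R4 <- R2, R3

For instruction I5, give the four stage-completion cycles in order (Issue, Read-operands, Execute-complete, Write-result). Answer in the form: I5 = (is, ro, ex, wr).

I5 = (11, 15, 22, 23)

cycle 1: I1→DivU
cycle 2: I1 RO, I2→AddU
cycle 3: I3→IntU
cycle 4: I3 RO, I4→MulU
cycle 5: I3 EX
cycle 9: I1 EX
cycle 10: I1 WR R4
cycle 11: I2 RO, I5→DivU
cycle 12: I3 WR R3
cycle 13: I2 EX, I4 RO
cycle 14: I2 WR R2
cycle 15: I5 RO
cycle 16: I4 EX
cycle 17: I4 WR R1
cycle 22: I5 EX
cycle 23: I5 WR R4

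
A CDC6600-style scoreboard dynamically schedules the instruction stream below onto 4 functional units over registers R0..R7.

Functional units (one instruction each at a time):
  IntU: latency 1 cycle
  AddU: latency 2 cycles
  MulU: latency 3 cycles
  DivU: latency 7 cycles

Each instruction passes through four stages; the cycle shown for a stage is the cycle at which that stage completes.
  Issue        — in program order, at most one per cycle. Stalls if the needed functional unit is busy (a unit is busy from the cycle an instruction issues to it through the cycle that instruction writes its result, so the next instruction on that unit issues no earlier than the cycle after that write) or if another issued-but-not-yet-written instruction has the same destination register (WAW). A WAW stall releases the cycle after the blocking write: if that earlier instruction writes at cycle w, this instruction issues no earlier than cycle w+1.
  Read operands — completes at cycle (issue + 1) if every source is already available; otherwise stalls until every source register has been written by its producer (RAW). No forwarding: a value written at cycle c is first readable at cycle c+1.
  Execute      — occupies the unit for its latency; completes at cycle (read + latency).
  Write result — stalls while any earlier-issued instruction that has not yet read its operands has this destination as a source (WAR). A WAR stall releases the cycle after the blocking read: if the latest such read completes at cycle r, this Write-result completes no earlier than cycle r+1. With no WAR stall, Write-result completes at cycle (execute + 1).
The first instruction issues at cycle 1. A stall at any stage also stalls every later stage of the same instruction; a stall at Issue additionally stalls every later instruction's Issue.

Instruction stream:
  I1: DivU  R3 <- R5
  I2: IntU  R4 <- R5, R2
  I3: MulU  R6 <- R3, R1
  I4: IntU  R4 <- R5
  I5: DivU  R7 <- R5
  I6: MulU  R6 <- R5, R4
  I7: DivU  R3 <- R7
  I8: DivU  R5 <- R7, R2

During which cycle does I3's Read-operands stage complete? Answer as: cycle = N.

cycle = 11

c1: issue I1 (DivU)
c2: I1 read-ops, issue I2 (IntU)
c3: I2 read-ops, issue I3 (MulU)
c4: I2 finished on IntU
c5: I2→R4
c6: issue I4 (IntU)
c7: I4 read-ops
c8: I4 finished on IntU
c9: I1 finished on DivU, I4→R4
c10: I1→R3
c11: I3 read-ops, issue I5 (DivU)
c12: I5 read-ops
c14: I3 finished on MulU
c15: I3→R6
c16: issue I6 (MulU)
c17: I6 read-ops
c19: I5 finished on DivU
c20: I5→R7, I6 finished on MulU
c21: I6→R6, issue I7 (DivU)
c22: I7 read-ops
c29: I7 finished on DivU
c30: I7→R3
c31: issue I8 (DivU)
c32: I8 read-ops
c39: I8 finished on DivU
c40: I8→R5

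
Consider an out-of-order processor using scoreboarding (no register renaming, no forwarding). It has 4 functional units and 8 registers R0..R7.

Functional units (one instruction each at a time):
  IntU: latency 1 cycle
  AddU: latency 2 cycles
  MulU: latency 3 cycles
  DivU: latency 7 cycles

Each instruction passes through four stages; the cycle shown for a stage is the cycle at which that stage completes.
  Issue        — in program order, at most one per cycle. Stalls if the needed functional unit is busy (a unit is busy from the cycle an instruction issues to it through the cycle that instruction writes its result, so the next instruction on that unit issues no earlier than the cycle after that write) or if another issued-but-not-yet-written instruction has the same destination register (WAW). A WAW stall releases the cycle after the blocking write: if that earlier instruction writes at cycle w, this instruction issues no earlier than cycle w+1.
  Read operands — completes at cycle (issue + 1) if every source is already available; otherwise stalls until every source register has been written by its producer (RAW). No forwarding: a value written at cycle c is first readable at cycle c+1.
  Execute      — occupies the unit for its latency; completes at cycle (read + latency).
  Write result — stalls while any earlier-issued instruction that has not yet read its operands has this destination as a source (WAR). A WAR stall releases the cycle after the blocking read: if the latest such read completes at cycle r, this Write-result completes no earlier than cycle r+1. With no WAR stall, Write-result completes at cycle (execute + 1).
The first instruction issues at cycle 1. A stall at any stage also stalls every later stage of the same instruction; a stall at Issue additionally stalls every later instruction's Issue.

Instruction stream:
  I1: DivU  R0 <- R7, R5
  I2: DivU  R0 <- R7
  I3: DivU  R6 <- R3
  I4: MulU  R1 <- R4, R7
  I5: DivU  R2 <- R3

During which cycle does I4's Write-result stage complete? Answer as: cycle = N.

1) issue 1, read 2, done 9, write 10
2) issue 11, read 12, done 19, write 20  <struct: DivU busy until I1 writes@10>
3) issue 21, read 22, done 29, write 30  <struct: DivU busy until I2 writes@20>
4) issue 22, read 23, done 26, write 27
5) issue 31, read 32, done 39, write 40  <struct: DivU busy until I3 writes@30>

cycle = 27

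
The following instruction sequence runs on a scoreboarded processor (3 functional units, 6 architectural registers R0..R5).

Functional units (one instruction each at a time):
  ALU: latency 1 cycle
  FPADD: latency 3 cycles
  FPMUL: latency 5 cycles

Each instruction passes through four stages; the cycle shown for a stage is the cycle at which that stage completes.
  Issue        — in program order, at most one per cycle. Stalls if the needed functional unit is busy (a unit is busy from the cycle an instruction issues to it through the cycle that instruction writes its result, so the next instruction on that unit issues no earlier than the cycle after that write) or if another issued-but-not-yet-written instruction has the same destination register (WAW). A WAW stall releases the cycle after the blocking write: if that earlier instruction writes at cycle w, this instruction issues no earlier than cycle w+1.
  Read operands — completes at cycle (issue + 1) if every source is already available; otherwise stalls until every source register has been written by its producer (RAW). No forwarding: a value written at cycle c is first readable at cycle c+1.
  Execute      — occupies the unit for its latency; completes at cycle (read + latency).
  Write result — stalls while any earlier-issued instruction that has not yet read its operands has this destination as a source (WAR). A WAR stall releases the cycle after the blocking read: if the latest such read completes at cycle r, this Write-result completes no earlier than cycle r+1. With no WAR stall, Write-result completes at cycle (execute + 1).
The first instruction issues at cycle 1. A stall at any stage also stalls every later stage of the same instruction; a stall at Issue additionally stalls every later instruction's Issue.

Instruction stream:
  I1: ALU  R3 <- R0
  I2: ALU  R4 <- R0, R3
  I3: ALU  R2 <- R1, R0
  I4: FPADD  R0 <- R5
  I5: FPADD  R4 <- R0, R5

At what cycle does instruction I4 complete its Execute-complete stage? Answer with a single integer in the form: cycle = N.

t=1  I1 dispatched to ALU
t=2  I1 operands ready
t=3  I1 complete
t=4  R3←I1
t=5  I2 dispatched to ALU
t=6  I2 operands ready
t=7  I2 complete
t=8  R4←I2
t=9  I3 dispatched to ALU
t=10  I3 operands ready · I4 dispatched to FPADD
t=11  I3 complete · I4 operands ready
t=12  R2←I3
t=14  I4 complete
t=15  R0←I4
t=16  I5 dispatched to FPADD
t=17  I5 operands ready
t=20  I5 complete
t=21  R4←I5

cycle = 14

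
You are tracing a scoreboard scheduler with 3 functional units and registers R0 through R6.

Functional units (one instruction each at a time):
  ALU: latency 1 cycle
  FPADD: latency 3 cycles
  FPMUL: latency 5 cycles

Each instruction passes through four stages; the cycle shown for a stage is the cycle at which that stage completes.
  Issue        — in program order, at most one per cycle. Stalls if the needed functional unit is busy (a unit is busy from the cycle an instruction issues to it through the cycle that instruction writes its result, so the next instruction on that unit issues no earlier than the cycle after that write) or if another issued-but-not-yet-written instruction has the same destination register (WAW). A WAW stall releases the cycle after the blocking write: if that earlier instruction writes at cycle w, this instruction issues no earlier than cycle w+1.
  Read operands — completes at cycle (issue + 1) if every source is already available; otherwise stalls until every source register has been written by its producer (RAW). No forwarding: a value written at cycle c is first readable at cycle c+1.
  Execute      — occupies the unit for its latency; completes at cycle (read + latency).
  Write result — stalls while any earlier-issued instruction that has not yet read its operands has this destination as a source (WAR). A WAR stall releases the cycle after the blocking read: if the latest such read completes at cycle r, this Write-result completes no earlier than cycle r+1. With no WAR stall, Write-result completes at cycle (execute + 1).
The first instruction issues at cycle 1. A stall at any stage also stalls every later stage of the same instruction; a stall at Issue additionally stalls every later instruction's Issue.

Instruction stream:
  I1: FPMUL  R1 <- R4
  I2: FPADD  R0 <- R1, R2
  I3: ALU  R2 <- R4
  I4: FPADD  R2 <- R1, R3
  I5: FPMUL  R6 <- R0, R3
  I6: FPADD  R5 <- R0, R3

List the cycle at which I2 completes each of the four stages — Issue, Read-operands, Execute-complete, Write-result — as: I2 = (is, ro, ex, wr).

I2 = (2, 9, 12, 13)

cycle 1: I1 dispatched to FPMUL
cycle 2: I1 operands ready | I2 dispatched to FPADD
cycle 3: I3 dispatched to ALU
cycle 4: I3 operands ready
cycle 5: I3 complete
cycle 7: I1 complete
cycle 8: R1←I1
cycle 9: I2 operands ready
cycle 10: R2←I3
cycle 12: I2 complete
cycle 13: R0←I2
cycle 14: I4 dispatched to FPADD
cycle 15: I4 operands ready | I5 dispatched to FPMUL
cycle 16: I5 operands ready
cycle 18: I4 complete
cycle 19: R2←I4
cycle 20: I6 dispatched to FPADD
cycle 21: I5 complete | I6 operands ready
cycle 22: R6←I5
cycle 24: I6 complete
cycle 25: R5←I6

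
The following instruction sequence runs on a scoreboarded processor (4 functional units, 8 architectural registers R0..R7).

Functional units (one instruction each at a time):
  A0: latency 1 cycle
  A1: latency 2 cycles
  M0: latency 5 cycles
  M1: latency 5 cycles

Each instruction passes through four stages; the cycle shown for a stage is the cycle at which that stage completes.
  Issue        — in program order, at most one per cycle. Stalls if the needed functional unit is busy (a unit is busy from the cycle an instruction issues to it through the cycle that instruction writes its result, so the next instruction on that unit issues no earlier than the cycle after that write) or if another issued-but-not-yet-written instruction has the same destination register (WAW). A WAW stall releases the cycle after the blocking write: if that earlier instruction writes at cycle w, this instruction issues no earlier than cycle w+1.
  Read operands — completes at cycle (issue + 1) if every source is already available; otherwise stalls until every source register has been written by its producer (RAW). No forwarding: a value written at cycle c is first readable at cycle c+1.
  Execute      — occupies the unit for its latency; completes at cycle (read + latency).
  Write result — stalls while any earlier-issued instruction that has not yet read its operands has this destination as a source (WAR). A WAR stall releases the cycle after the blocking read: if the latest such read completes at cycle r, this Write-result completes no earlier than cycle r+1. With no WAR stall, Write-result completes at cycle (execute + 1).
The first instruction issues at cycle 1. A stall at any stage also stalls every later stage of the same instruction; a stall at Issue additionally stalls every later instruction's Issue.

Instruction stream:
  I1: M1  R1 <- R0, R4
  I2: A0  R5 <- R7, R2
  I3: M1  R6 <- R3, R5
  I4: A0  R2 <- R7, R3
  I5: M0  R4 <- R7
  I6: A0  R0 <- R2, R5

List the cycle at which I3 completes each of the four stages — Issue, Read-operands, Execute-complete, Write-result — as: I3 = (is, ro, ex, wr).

I3 = (9, 10, 15, 16)

t=1  I1 dispatched to M1
t=2  I1 operands ready | I2 dispatched to A0
t=3  I2 operands ready
t=4  I2 complete
t=5  R5←I2
t=7  I1 complete
t=8  R1←I1
t=9  I3 dispatched to M1
t=10  I3 operands ready | I4 dispatched to A0
t=11  I4 operands ready | I5 dispatched to M0
t=12  I4 complete | I5 operands ready
t=13  R2←I4
t=14  I6 dispatched to A0
t=15  I3 complete | I6 operands ready
t=16  R6←I3 | I6 complete
t=17  I5 complete | R0←I6
t=18  R4←I5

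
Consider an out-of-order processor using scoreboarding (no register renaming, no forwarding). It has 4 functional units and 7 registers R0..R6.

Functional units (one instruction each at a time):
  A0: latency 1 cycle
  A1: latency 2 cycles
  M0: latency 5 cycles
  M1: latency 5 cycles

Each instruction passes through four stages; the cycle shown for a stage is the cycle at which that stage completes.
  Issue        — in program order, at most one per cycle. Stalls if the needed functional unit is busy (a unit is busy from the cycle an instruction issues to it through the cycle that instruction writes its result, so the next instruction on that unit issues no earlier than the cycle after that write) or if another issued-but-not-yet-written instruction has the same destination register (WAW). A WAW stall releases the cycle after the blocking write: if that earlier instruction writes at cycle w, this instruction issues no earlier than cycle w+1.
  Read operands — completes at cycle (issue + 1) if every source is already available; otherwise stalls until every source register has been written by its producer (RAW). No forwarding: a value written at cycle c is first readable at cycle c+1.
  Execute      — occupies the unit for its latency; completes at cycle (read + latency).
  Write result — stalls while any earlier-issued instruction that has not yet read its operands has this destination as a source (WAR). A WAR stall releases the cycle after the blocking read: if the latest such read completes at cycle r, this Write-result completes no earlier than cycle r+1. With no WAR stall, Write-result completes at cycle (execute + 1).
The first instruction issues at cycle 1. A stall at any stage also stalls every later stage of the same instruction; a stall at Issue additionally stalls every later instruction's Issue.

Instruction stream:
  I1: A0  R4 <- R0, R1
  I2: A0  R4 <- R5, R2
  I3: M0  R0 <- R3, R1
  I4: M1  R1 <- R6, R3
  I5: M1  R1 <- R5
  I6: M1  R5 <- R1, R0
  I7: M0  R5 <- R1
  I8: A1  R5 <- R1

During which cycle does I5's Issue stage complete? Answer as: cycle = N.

cycle = 15

I1: IS=1 RO=2 EX=3 WR=4
I2: IS=5 RO=6 EX=7 WR=8  [struct: A0 busy until I1 writes@4]
I3: IS=6 RO=7 EX=12 WR=13
I4: IS=7 RO=8 EX=13 WR=14
I5: IS=15 RO=16 EX=21 WR=22  [struct: M1 busy until I4 writes@14]
I6: IS=23 RO=24 EX=29 WR=30  [struct: M1 busy until I5 writes@22]
I7: IS=31 RO=32 EX=37 WR=38  [WAW R5: wait I6 write@30]
I8: IS=39 RO=40 EX=42 WR=43  [WAW R5: wait I7 write@38]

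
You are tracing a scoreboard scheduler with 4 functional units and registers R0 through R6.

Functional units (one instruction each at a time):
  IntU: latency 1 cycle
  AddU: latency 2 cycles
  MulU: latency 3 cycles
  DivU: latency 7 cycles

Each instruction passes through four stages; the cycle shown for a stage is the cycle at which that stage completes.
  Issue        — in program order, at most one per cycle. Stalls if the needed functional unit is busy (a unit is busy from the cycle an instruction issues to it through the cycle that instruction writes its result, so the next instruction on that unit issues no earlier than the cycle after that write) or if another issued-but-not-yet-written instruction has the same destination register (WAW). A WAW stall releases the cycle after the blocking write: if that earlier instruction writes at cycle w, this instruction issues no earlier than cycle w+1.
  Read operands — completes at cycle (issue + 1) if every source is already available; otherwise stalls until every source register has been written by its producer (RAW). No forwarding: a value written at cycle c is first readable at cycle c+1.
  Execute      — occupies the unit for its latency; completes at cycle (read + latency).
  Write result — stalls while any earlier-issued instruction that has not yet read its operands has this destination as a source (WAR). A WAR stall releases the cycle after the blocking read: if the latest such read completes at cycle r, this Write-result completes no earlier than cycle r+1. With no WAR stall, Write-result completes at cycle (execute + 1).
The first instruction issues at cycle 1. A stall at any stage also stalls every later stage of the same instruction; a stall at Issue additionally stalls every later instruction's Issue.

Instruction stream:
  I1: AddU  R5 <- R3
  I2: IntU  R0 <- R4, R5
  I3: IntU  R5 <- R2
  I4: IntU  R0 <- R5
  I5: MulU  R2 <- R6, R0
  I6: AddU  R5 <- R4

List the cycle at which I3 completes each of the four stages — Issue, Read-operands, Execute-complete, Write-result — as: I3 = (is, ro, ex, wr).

I3 = (9, 10, 11, 12)

[I1] 1/2/4/5
[I2] 2/6/7/8  (RAW R5: wait I1 write@5)
[I3] 9/10/11/12  (struct: IntU busy until I2 writes@8)
[I4] 13/14/15/16  (struct: IntU busy until I3 writes@12)
[I5] 14/17/20/21  (RAW R0: wait I4 write@16)
[I6] 15/16/18/19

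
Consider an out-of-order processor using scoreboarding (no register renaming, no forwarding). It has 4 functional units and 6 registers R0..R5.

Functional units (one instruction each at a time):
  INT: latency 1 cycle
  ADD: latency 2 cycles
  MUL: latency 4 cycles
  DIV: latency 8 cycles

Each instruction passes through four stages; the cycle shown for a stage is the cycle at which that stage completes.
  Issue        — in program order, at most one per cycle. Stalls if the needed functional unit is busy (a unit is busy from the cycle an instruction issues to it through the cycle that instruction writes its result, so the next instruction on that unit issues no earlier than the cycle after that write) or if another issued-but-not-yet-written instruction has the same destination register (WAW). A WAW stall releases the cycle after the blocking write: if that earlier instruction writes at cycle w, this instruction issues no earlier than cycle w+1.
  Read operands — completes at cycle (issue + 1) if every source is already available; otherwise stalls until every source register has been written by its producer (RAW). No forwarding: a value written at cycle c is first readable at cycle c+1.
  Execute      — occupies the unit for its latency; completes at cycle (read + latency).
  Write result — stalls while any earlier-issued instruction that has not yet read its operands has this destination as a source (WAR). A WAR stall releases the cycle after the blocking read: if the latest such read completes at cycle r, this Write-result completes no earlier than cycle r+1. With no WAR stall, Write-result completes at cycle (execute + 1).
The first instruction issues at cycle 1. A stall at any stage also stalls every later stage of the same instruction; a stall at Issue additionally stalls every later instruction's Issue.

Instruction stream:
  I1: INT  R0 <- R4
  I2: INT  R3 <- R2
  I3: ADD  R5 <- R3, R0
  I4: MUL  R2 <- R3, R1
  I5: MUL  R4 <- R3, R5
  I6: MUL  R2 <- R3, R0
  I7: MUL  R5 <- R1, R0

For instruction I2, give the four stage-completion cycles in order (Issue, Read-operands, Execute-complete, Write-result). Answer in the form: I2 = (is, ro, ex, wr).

I2 = (5, 6, 7, 8)

I1  is:1  ro:2  ex:3  wr:4
I2  is:5  ro:6  ex:7  wr:8  — struct: INT busy until I1 writes@4
I3  is:6  ro:9  ex:11  wr:12  — RAW R3: wait I2 write@8
I4  is:7  ro:9  ex:13  wr:14  — RAW R3: wait I2 write@8
I5  is:15  ro:16  ex:20  wr:21  — struct: MUL busy until I4 writes@14
I6  is:22  ro:23  ex:27  wr:28  — struct: MUL busy until I5 writes@21
I7  is:29  ro:30  ex:34  wr:35  — struct: MUL busy until I6 writes@28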